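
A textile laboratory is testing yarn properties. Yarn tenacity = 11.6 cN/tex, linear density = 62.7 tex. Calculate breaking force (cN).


Formula: Breaking force = Tenacity * Linear density
F = 11.6 cN/tex * 62.7 tex
F = 727.32 cN

727.32 cN


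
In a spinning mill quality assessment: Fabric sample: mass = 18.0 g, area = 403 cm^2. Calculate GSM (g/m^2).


Formula: GSM = mass_g / area_m2
Step 1: Convert area: 403 cm^2 = 403 / 10000 = 0.0403 m^2
Step 2: GSM = 18.0 g / 0.0403 m^2 = 446.7 g/m^2

446.7 g/m^2


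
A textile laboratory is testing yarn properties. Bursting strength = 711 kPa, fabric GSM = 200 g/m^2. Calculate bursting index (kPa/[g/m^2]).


Formula: Bursting Index = Bursting Strength / Fabric GSM
BI = 711 kPa / 200 g/m^2
BI = 3.555 kPa/(g/m^2)

3.555 kPa/(g/m^2)


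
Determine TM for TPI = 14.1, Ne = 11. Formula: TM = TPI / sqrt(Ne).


Formula: TM = TPI / sqrt(Ne)
Step 1: sqrt(Ne) = sqrt(11) = 3.3166
Step 2: TM = 14.1 / 3.3166 = 4.25

4.25 TM


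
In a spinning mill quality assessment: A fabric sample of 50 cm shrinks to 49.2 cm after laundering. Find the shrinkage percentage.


Formula: Shrinkage% = ((L_before - L_after) / L_before) * 100
Step 1: Shrinkage = 50 - 49.2 = 0.8 cm
Step 2: Shrinkage% = (0.8 / 50) * 100
Step 3: Shrinkage% = 0.016 * 100 = 1.6%

1.6%


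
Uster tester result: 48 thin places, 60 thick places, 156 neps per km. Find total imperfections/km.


Formula: Total = thin places + thick places + neps
Total = 48 + 60 + 156
Total = 264 imperfections/km

264 imperfections/km


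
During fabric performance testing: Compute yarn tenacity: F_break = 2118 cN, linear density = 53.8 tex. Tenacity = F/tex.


Formula: Tenacity = Breaking force / Linear density
Tenacity = 2118 cN / 53.8 tex
Tenacity = 39.37 cN/tex

39.37 cN/tex


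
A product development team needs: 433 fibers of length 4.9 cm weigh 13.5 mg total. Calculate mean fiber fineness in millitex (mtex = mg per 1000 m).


Formula: fineness (mtex) = mass (mg) / total length (km) = (mass_mg / total_length_m) * 1000
Step 1: Convert fiber length: 4.9 cm = 0.049 m
Step 2: Total fiber length = 433 * 0.049 = 21.217 m
Step 3: Linear density = 13.5 mg / 21.217 m = 0.6363 mg/m
Step 4: fineness = 0.6363 * 1000 = 636.3 mtex

636.3 mtex


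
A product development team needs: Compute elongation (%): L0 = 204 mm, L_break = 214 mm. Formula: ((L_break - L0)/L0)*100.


Formula: Elongation (%) = ((L_break - L0) / L0) * 100
Step 1: Extension = 214 - 204 = 10 mm
Step 2: Elongation = (10 / 204) * 100
Step 3: Elongation = 0.04902 * 100 = 4.902% ≈ 4.9%

4.9%


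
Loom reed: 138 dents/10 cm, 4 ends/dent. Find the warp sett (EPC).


Formula: EPC = (dents per 10 cm * ends per dent) / 10
Step 1: Total ends per 10 cm = 138 * 4 = 552
Step 2: EPC = 552 / 10 = 55.2 ends/cm

55.2 ends/cm


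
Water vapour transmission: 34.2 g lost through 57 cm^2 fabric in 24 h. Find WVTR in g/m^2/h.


Formula: WVTR = mass_loss / (area * time)
Step 1: Convert area: 57 cm^2 = 0.0057 m^2
Step 2: WVTR = 34.2 g / (0.0057 m^2 * 24 h)
Step 3: WVTR = 34.2 / 0.1368 = 250.0 g/m^2/h

250.0 g/m^2/h


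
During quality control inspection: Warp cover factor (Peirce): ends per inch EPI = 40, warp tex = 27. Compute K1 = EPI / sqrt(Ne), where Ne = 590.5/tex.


Formula: K1 = EPI / sqrt(Ne), with Ne = 590.5 / tex_warp
Step 1: Ne = 590.5 / 27 = 21.87
Step 2: sqrt(Ne) = sqrt(21.87) = 4.6765
Step 3: K1 = 40 / 4.6765 = 8.6

8.6


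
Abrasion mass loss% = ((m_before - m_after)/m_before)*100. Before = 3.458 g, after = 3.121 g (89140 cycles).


Formula: Mass loss% = ((m_before - m_after) / m_before) * 100
Step 1: Mass loss = 3.458 - 3.121 = 0.337 g
Step 2: Ratio = 0.337 / 3.458 = 0.0974552
Step 3: Mass loss% = 0.0974552 * 100 = 9.74552% ≈ 9.75%

9.75%


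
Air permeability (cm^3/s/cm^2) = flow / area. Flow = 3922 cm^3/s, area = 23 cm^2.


Formula: Air Permeability = Airflow / Test Area
AP = 3922 cm^3/s / 23 cm^2
AP = 170.5 cm^3/s/cm^2

170.5 cm^3/s/cm^2


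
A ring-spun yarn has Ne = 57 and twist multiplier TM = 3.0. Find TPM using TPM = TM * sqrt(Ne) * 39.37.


Formula: TPM = TM * sqrt(Ne) * 39.37
Step 1: sqrt(Ne) = sqrt(57) = 7.5498
Step 2: TM * sqrt(Ne) = 3.0 * 7.5498 = 22.6494
Step 3: TPM = 22.6494 * 39.37 = 892 twists/m

892 twists/m


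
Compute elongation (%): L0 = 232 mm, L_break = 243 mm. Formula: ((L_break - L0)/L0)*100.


Formula: Elongation (%) = ((L_break - L0) / L0) * 100
Step 1: Extension = 243 - 232 = 11 mm
Step 2: Elongation = (11 / 232) * 100
Step 3: Elongation = 0.047414 * 100 = 4.7414% ≈ 4.7%

4.7%


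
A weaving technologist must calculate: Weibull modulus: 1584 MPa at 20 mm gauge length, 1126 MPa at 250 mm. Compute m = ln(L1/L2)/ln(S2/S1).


Formula: m = ln(L1/L2) / ln(S2/S1)
Step 1: ln(L1/L2) = ln(20/250) = -2.52573
Step 2: S2/S1 = 1126/1584 = 0.71086
Step 3: ln(S2/S1) = ln(0.71086) = -0.34128
Step 4: m = -2.52573 / -0.34128 = 7.40

7.40 (Weibull m)


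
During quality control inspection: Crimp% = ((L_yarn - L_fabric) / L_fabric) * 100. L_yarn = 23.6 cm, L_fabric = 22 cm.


Formula: Crimp% = ((L_yarn - L_fabric) / L_fabric) * 100
Step 1: Extension = 23.6 - 22 = 1.6 cm
Step 2: Crimp% = (1.6 / 22) * 100
Step 3: Crimp% = 0.072727 * 100 = 7.2727% ≈ 7.3%

7.3%


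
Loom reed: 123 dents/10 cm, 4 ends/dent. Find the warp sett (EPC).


Formula: EPC = (dents per 10 cm * ends per dent) / 10
Step 1: Total ends per 10 cm = 123 * 4 = 492
Step 2: EPC = 492 / 10 = 49.2 ends/cm

49.2 ends/cm


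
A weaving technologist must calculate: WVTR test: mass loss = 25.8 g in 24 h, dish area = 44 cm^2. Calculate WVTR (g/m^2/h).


Formula: WVTR = mass_loss / (area * time)
Step 1: Convert area: 44 cm^2 = 0.0044 m^2
Step 2: WVTR = 25.8 g / (0.0044 m^2 * 24 h)
Step 3: WVTR = 25.8 / 0.1056 = 244.3 g/m^2/h

244.3 g/m^2/h


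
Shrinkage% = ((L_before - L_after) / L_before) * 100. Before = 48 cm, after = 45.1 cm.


Formula: Shrinkage% = ((L_before - L_after) / L_before) * 100
Step 1: Shrinkage = 48 - 45.1 = 2.9 cm
Step 2: Shrinkage% = (2.9 / 48) * 100
Step 3: Shrinkage% = 0.060417 * 100 = 6.0417% ≈ 6.0%

6.0%


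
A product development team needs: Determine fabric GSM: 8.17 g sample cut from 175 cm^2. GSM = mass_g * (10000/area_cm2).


Formula: GSM = mass_g / area_m2
Step 1: Convert area: 175 cm^2 = 175 / 10000 = 0.0175 m^2
Step 2: GSM = 8.17 g / 0.0175 m^2 = 466.9 g/m^2

466.9 g/m^2


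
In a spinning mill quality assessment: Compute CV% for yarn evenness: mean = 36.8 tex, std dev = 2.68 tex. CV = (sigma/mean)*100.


Formula: CV% = (standard deviation / mean) * 100
Step 1: Ratio = 2.68 / 36.8 = 0.072826
Step 2: CV% = 0.072826 * 100 = 7.2826% ≈ 7.3%

7.3%


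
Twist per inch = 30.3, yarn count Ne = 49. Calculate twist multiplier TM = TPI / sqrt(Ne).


Formula: TM = TPI / sqrt(Ne)
Step 1: sqrt(Ne) = sqrt(49) = 7
Step 2: TM = 30.3 / 7 = 4.33

4.33 TM


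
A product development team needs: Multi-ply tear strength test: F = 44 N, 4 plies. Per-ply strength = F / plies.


Formula: Per-ply strength = Total force / Number of plies
Per-ply = 44 N / 4
Per-ply = 11 N

11 N


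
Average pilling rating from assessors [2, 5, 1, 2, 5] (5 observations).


Formula: Mean = sum / count
Sum = 2 + 5 + 1 + 2 + 5 = 15
Mean = 15 / 5 = 3.0

3.0


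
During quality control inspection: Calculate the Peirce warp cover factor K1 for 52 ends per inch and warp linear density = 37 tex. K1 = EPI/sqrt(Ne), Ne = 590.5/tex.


Formula: K1 = EPI / sqrt(Ne), with Ne = 590.5 / tex_warp
Step 1: Ne = 590.5 / 37 = 15.959
Step 2: sqrt(Ne) = sqrt(15.959) = 3.9949
Step 3: K1 = 52 / 3.9949 = 13.0

13.0


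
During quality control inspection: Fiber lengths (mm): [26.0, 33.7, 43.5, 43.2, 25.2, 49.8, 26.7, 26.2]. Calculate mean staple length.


Formula: Mean = sum of lengths / count
Sum = 26.0 + 33.7 + 43.5 + 43.2 + 25.2 + 49.8 + 26.7 + 26.2
Sum = 274.3 mm
Mean = 274.3 / 8 = 34.29 mm

34.29 mm


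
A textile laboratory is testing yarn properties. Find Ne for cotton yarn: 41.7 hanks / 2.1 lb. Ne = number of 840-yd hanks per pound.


Formula: Ne = hanks / mass_lb
Substituting: Ne = 41.7 / 2.1
Ne = 19.9

19.9 Ne


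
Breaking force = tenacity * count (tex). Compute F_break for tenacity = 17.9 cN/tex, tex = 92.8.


Formula: Breaking force = Tenacity * Linear density
F = 17.9 cN/tex * 92.8 tex
F = 1661.12 cN

1661.12 cN


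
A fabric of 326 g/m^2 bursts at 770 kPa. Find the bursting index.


Formula: Bursting Index = Bursting Strength / Fabric GSM
BI = 770 kPa / 326 g/m^2
BI = 2.362 kPa/(g/m^2)

2.362 kPa/(g/m^2)


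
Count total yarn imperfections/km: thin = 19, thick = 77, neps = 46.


Formula: Total = thin places + thick places + neps
Total = 19 + 77 + 46
Total = 142 imperfections/km

142 imperfections/km


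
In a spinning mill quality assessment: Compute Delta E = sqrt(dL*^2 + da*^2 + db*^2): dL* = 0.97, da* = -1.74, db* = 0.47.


Formula: Delta E = sqrt(dL*^2 + da*^2 + db*^2)
Step 1: dL*^2 = 0.97^2 = 0.9409
Step 2: da*^2 = (-1.74)^2 = 3.0276
Step 3: db*^2 = 0.47^2 = 0.2209
Step 4: Sum = 0.9409 + 3.0276 + 0.2209 = 4.1894
Step 5: Delta E = sqrt(4.1894) = 2.05

2.05 Delta E


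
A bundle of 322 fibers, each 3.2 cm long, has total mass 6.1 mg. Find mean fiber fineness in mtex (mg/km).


Formula: fineness (mtex) = mass (mg) / total length (km) = (mass_mg / total_length_m) * 1000
Step 1: Convert fiber length: 3.2 cm = 0.032 m
Step 2: Total fiber length = 322 * 0.032 = 10.304 m
Step 3: Linear density = 6.1 mg / 10.304 m = 0.5920 mg/m
Step 4: fineness = 0.5920 * 1000 = 592.0 mtex

592.0 mtex


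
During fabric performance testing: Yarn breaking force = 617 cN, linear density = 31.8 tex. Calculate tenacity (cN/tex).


Formula: Tenacity = Breaking force / Linear density
Tenacity = 617 cN / 31.8 tex
Tenacity = 19.40 cN/tex

19.40 cN/tex


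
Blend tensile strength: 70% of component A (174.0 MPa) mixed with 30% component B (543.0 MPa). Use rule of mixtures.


Formula: Blend property = (fraction_A * property_A) + (fraction_B * property_B)
Step 1: Contribution A = 70/100 * 174.0 MPa = 121.8 MPa
Step 2: Contribution B = 30/100 * 543.0 MPa = 162.9 MPa
Step 3: Blend tensile strength = 121.8 + 162.9 = 284.7 MPa

284.7 MPa


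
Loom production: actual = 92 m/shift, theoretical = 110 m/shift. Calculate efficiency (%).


Formula: Efficiency% = (Actual output / Theoretical output) * 100
Efficiency% = (92 / 110) * 100
Efficiency% = 0.836364 * 100 = 83.6364% ≈ 83.6%

83.6%


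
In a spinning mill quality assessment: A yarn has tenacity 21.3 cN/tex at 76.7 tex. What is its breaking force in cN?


Formula: Breaking force = Tenacity * Linear density
F = 21.3 cN/tex * 76.7 tex
F = 1633.71 cN

1633.71 cN


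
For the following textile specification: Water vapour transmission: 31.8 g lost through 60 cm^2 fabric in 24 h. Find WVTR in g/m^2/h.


Formula: WVTR = mass_loss / (area * time)
Step 1: Convert area: 60 cm^2 = 0.006 m^2
Step 2: WVTR = 31.8 g / (0.006 m^2 * 24 h)
Step 3: WVTR = 31.8 / 0.144 = 220.8 g/m^2/h

220.8 g/m^2/h


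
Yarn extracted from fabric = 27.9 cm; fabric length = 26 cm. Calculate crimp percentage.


Formula: Crimp% = ((L_yarn - L_fabric) / L_fabric) * 100
Step 1: Extension = 27.9 - 26 = 1.9 cm
Step 2: Crimp% = (1.9 / 26) * 100
Step 3: Crimp% = 0.073077 * 100 = 7.3077% ≈ 7.3%

7.3%


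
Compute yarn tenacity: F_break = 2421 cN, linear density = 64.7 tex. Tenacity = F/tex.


Formula: Tenacity = Breaking force / Linear density
Tenacity = 2421 cN / 64.7 tex
Tenacity = 37.42 cN/tex

37.42 cN/tex


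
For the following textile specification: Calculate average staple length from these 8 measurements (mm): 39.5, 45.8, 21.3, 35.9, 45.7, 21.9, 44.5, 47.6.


Formula: Mean = sum of lengths / count
Sum = 39.5 + 45.8 + 21.3 + 35.9 + 45.7 + 21.9 + 44.5 + 47.6
Sum = 302.2 mm
Mean = 302.2 / 8 = 37.78 mm

37.78 mm


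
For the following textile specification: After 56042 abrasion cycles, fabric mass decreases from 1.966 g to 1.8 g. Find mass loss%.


Formula: Mass loss% = ((m_before - m_after) / m_before) * 100
Step 1: Mass loss = 1.966 - 1.8 = 0.166 g
Step 2: Ratio = 0.166 / 1.966 = 0.0844354
Step 3: Mass loss% = 0.0844354 * 100 = 8.44354% ≈ 8.44%

8.44%


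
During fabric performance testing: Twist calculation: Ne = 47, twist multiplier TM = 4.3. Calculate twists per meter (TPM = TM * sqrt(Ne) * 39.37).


Formula: TPM = TM * sqrt(Ne) * 39.37
Step 1: sqrt(Ne) = sqrt(47) = 6.8557
Step 2: TM * sqrt(Ne) = 4.3 * 6.8557 = 29.4795
Step 3: TPM = 29.4795 * 39.37 = 1161 twists/m

1161 twists/m


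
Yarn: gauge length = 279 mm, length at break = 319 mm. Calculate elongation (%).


Formula: Elongation (%) = ((L_break - L0) / L0) * 100
Step 1: Extension = 319 - 279 = 40 mm
Step 2: Elongation = (40 / 279) * 100
Step 3: Elongation = 0.143369 * 100 = 14.3369% ≈ 14.3%

14.3%


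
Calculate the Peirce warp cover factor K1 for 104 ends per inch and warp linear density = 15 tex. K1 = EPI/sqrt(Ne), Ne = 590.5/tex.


Formula: K1 = EPI / sqrt(Ne), with Ne = 590.5 / tex_warp
Step 1: Ne = 590.5 / 15 = 39.367
Step 2: sqrt(Ne) = sqrt(39.367) = 6.2743
Step 3: K1 = 104 / 6.2743 = 16.6

16.6


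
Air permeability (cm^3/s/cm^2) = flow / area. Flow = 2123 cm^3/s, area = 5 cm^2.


Formula: Air Permeability = Airflow / Test Area
AP = 2123 cm^3/s / 5 cm^2
AP = 424.6 cm^3/s/cm^2

424.6 cm^3/s/cm^2


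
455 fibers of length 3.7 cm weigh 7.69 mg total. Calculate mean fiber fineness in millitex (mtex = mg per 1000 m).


Formula: fineness (mtex) = mass (mg) / total length (km) = (mass_mg / total_length_m) * 1000
Step 1: Convert fiber length: 3.7 cm = 0.037 m
Step 2: Total fiber length = 455 * 0.037 = 16.835 m
Step 3: Linear density = 7.69 mg / 16.835 m = 0.4568 mg/m
Step 4: fineness = 0.4568 * 1000 = 456.8 mtex

456.8 mtex


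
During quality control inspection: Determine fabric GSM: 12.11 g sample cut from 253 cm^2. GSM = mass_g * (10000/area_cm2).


Formula: GSM = mass_g / area_m2
Step 1: Convert area: 253 cm^2 = 253 / 10000 = 0.0253 m^2
Step 2: GSM = 12.11 g / 0.0253 m^2 = 478.7 g/m^2

478.7 g/m^2


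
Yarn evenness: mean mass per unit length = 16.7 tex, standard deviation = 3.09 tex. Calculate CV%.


Formula: CV% = (standard deviation / mean) * 100
Step 1: Ratio = 3.09 / 16.7 = 0.18503
Step 2: CV% = 0.18503 * 100 = 18.503% ≈ 18.5%

18.5%


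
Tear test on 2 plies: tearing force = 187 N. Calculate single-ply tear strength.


Formula: Per-ply strength = Total force / Number of plies
Per-ply = 187 N / 2
Per-ply = 93.5 N

93.5 N


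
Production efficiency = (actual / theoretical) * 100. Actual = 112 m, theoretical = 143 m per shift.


Formula: Efficiency% = (Actual output / Theoretical output) * 100
Efficiency% = (112 / 143) * 100
Efficiency% = 0.783217 * 100 = 78.3217% ≈ 78.3%

78.3%


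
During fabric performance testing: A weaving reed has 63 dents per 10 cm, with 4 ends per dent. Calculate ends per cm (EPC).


Formula: EPC = (dents per 10 cm * ends per dent) / 10
Step 1: Total ends per 10 cm = 63 * 4 = 252
Step 2: EPC = 252 / 10 = 25.2 ends/cm

25.2 ends/cm


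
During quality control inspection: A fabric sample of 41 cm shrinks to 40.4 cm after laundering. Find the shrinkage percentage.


Formula: Shrinkage% = ((L_before - L_after) / L_before) * 100
Step 1: Shrinkage = 41 - 40.4 = 0.6 cm
Step 2: Shrinkage% = (0.6 / 41) * 100
Step 3: Shrinkage% = 0.014634 * 100 = 1.4634% ≈ 1.5%

1.5%


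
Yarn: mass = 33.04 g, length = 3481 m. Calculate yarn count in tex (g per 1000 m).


Formula: Tex = (mass_g / length_m) * 1000
Substituting: Tex = (33.04 / 3481) * 1000
Intermediate: 33.04 / 3481 = 0.00949153 g/m
Tex = 0.00949153 * 1000 = 9.49 tex

9.49 tex


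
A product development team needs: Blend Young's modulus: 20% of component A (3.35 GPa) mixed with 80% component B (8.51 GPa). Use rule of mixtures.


Formula: Blend property = (fraction_A * property_A) + (fraction_B * property_B)
Step 1: Contribution A = 20/100 * 3.35 GPa = 0.67 GPa
Step 2: Contribution B = 80/100 * 8.51 GPa = 6.808 GPa
Step 3: Blend Young's modulus = 0.67 + 6.808 = 7.478 GPa

7.478 GPa


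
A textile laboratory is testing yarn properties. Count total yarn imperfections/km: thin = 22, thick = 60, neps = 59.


Formula: Total = thin places + thick places + neps
Total = 22 + 60 + 59
Total = 141 imperfections/km

141 imperfections/km


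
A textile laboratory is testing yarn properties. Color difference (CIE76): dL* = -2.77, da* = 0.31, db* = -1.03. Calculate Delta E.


Formula: Delta E = sqrt(dL*^2 + da*^2 + db*^2)
Step 1: dL*^2 = (-2.77)^2 = 7.6729
Step 2: da*^2 = 0.31^2 = 0.0961
Step 3: db*^2 = (-1.03)^2 = 1.0609
Step 4: Sum = 7.6729 + 0.0961 + 1.0609 = 8.8299
Step 5: Delta E = sqrt(8.8299) = 2.97

2.97 Delta E


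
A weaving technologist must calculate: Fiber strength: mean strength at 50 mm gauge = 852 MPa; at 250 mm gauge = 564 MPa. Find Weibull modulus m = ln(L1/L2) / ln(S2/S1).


Formula: m = ln(L1/L2) / ln(S2/S1)
Step 1: ln(L1/L2) = ln(50/250) = -1.60944
Step 2: S2/S1 = 564/852 = 0.66197
Step 3: ln(S2/S1) = ln(0.66197) = -0.41254
Step 4: m = -1.60944 / -0.41254 = 3.90

3.90 (Weibull m)


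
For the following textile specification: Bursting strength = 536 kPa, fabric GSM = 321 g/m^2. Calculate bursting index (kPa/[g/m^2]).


Formula: Bursting Index = Bursting Strength / Fabric GSM
BI = 536 kPa / 321 g/m^2
BI = 1.670 kPa/(g/m^2)

1.670 kPa/(g/m^2)


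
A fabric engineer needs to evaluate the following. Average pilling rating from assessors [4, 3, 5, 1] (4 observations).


Formula: Mean = sum / count
Sum = 4 + 3 + 5 + 1 = 13
Mean = 13 / 4 = 3.3

3.3


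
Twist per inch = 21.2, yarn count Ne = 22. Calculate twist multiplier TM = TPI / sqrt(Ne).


Formula: TM = TPI / sqrt(Ne)
Step 1: sqrt(Ne) = sqrt(22) = 4.6904
Step 2: TM = 21.2 / 4.6904 = 4.52

4.52 TM


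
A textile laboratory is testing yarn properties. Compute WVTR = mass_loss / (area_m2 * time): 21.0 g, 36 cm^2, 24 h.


Formula: WVTR = mass_loss / (area * time)
Step 1: Convert area: 36 cm^2 = 0.0036 m^2
Step 2: WVTR = 21.0 g / (0.0036 m^2 * 24 h)
Step 3: WVTR = 21.0 / 0.0864 = 243.1 g/m^2/h

243.1 g/m^2/h


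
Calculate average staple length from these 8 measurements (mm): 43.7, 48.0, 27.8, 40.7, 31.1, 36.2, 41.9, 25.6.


Formula: Mean = sum of lengths / count
Sum = 43.7 + 48.0 + 27.8 + 40.7 + 31.1 + 36.2 + 41.9 + 25.6
Sum = 295.0 mm
Mean = 295.0 / 8 = 36.88 mm

36.88 mm


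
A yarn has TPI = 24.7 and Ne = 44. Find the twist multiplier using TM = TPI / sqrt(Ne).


Formula: TM = TPI / sqrt(Ne)
Step 1: sqrt(Ne) = sqrt(44) = 6.6332
Step 2: TM = 24.7 / 6.6332 = 3.72

3.72 TM


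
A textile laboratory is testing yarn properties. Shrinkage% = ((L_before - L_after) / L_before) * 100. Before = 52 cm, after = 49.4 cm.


Formula: Shrinkage% = ((L_before - L_after) / L_before) * 100
Step 1: Shrinkage = 52 - 49.4 = 2.6 cm
Step 2: Shrinkage% = (2.6 / 52) * 100
Step 3: Shrinkage% = 0.05 * 100 = 5.0%

5.0%


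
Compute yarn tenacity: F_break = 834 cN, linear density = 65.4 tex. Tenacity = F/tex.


Formula: Tenacity = Breaking force / Linear density
Tenacity = 834 cN / 65.4 tex
Tenacity = 12.75 cN/tex

12.75 cN/tex


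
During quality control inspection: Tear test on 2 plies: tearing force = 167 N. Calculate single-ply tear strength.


Formula: Per-ply strength = Total force / Number of plies
Per-ply = 167 N / 2
Per-ply = 83.5 N

83.5 N


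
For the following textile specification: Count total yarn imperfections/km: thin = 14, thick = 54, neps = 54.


Formula: Total = thin places + thick places + neps
Total = 14 + 54 + 54
Total = 122 imperfections/km

122 imperfections/km


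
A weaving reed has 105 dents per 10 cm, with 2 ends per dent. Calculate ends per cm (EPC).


Formula: EPC = (dents per 10 cm * ends per dent) / 10
Step 1: Total ends per 10 cm = 105 * 2 = 210
Step 2: EPC = 210 / 10 = 21.0 ends/cm

21.0 ends/cm


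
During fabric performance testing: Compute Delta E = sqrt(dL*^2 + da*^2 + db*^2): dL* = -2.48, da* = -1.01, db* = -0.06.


Formula: Delta E = sqrt(dL*^2 + da*^2 + db*^2)
Step 1: dL*^2 = (-2.48)^2 = 6.1504
Step 2: da*^2 = (-1.01)^2 = 1.0201
Step 3: db*^2 = (-0.06)^2 = 0.0036
Step 4: Sum = 6.1504 + 1.0201 + 0.0036 = 7.1741
Step 5: Delta E = sqrt(7.1741) = 2.68

2.68 Delta E


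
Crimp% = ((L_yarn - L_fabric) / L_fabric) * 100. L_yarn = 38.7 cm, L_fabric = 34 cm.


Formula: Crimp% = ((L_yarn - L_fabric) / L_fabric) * 100
Step 1: Extension = 38.7 - 34 = 4.7 cm
Step 2: Crimp% = (4.7 / 34) * 100
Step 3: Crimp% = 0.138235 * 100 = 13.8235% ≈ 13.8%

13.8%


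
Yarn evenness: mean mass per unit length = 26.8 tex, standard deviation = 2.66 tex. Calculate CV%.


Formula: CV% = (standard deviation / mean) * 100
Step 1: Ratio = 2.66 / 26.8 = 0.099254
Step 2: CV% = 0.099254 * 100 = 9.9254% ≈ 9.9%

9.9%


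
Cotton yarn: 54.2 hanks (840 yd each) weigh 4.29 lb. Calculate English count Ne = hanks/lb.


Formula: Ne = hanks / mass_lb
Substituting: Ne = 54.2 / 4.29
Ne = 12.6

12.6 Ne


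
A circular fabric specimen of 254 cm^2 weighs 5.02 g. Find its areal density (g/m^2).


Formula: GSM = mass_g / area_m2
Step 1: Convert area: 254 cm^2 = 254 / 10000 = 0.0254 m^2
Step 2: GSM = 5.02 g / 0.0254 m^2 = 197.6 g/m^2

197.6 g/m^2


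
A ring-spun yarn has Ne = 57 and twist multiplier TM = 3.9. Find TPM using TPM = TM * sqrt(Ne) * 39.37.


Formula: TPM = TM * sqrt(Ne) * 39.37
Step 1: sqrt(Ne) = sqrt(57) = 7.5498
Step 2: TM * sqrt(Ne) = 3.9 * 7.5498 = 29.4442
Step 3: TPM = 29.4442 * 39.37 = 1159 twists/m

1159 twists/m


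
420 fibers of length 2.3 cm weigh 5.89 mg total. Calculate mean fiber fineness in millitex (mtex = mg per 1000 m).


Formula: fineness (mtex) = mass (mg) / total length (km) = (mass_mg / total_length_m) * 1000
Step 1: Convert fiber length: 2.3 cm = 0.023 m
Step 2: Total fiber length = 420 * 0.023 = 9.66 m
Step 3: Linear density = 5.89 mg / 9.66 m = 0.6097 mg/m
Step 4: fineness = 0.6097 * 1000 = 609.7 mtex

609.7 mtex


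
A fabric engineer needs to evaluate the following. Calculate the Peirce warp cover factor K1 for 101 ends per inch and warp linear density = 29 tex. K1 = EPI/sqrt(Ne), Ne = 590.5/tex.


Formula: K1 = EPI / sqrt(Ne), with Ne = 590.5 / tex_warp
Step 1: Ne = 590.5 / 29 = 20.362
Step 2: sqrt(Ne) = sqrt(20.362) = 4.5124
Step 3: K1 = 101 / 4.5124 = 22.4

22.4


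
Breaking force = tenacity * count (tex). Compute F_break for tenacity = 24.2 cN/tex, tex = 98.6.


Formula: Breaking force = Tenacity * Linear density
F = 24.2 cN/tex * 98.6 tex
F = 2386.12 cN

2386.12 cN


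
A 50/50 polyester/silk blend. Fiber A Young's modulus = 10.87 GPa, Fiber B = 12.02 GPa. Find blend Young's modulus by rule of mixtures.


Formula: Blend property = (fraction_A * property_A) + (fraction_B * property_B)
Step 1: Contribution A = 50/100 * 10.87 GPa = 5.435 GPa
Step 2: Contribution B = 50/100 * 12.02 GPa = 6.01 GPa
Step 3: Blend Young's modulus = 5.435 + 6.01 = 11.445 GPa

11.445 GPa


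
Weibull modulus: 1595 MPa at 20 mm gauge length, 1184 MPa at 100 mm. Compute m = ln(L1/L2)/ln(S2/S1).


Formula: m = ln(L1/L2) / ln(S2/S1)
Step 1: ln(L1/L2) = ln(20/100) = -1.60944
Step 2: S2/S1 = 1184/1595 = 0.74232
Step 3: ln(S2/S1) = ln(0.74232) = -0.29797
Step 4: m = -1.60944 / -0.29797 = 5.40

5.40 (Weibull m)


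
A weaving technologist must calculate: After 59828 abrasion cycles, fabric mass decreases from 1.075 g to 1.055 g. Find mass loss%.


Formula: Mass loss% = ((m_before - m_after) / m_before) * 100
Step 1: Mass loss = 1.075 - 1.055 = 0.02 g
Step 2: Ratio = 0.02 / 1.075 = 0.0186047
Step 3: Mass loss% = 0.0186047 * 100 = 1.86047% ≈ 1.86%

1.86%


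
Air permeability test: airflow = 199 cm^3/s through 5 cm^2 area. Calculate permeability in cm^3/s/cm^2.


Formula: Air Permeability = Airflow / Test Area
AP = 199 cm^3/s / 5 cm^2
AP = 39.8 cm^3/s/cm^2

39.8 cm^3/s/cm^2


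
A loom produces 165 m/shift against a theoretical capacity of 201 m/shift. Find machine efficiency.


Formula: Efficiency% = (Actual output / Theoretical output) * 100
Efficiency% = (165 / 201) * 100
Efficiency% = 0.820896 * 100 = 82.0896% ≈ 82.1%

82.1%


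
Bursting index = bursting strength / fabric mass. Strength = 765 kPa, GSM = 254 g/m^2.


Formula: Bursting Index = Bursting Strength / Fabric GSM
BI = 765 kPa / 254 g/m^2
BI = 3.012 kPa/(g/m^2)

3.012 kPa/(g/m^2)


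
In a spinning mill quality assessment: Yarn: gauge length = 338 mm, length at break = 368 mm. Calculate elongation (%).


Formula: Elongation (%) = ((L_break - L0) / L0) * 100
Step 1: Extension = 368 - 338 = 30 mm
Step 2: Elongation = (30 / 338) * 100
Step 3: Elongation = 0.088757 * 100 = 8.8757% ≈ 8.9%

8.9%


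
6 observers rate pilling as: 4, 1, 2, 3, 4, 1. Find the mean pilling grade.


Formula: Mean = sum / count
Sum = 4 + 1 + 2 + 3 + 4 + 1 = 15
Mean = 15 / 6 = 2.5

2.5


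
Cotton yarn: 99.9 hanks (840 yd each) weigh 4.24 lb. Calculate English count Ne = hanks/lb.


Formula: Ne = hanks / mass_lb
Substituting: Ne = 99.9 / 4.24
Ne = 23.6

23.6 Ne


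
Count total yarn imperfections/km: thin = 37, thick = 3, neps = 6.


Formula: Total = thin places + thick places + neps
Total = 37 + 3 + 6
Total = 46 imperfections/km

46 imperfections/km


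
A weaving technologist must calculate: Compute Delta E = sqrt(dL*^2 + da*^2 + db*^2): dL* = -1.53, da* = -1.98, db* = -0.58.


Formula: Delta E = sqrt(dL*^2 + da*^2 + db*^2)
Step 1: dL*^2 = (-1.53)^2 = 2.3409
Step 2: da*^2 = (-1.98)^2 = 3.9204
Step 3: db*^2 = (-0.58)^2 = 0.3364
Step 4: Sum = 2.3409 + 3.9204 + 0.3364 = 6.5977
Step 5: Delta E = sqrt(6.5977) = 2.57

2.57 Delta E


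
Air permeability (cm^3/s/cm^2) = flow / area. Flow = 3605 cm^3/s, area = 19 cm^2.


Formula: Air Permeability = Airflow / Test Area
AP = 3605 cm^3/s / 19 cm^2
AP = 189.7 cm^3/s/cm^2

189.7 cm^3/s/cm^2


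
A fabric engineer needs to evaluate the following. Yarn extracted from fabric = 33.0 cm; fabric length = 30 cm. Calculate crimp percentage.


Formula: Crimp% = ((L_yarn - L_fabric) / L_fabric) * 100
Step 1: Extension = 33.0 - 30 = 3.0 cm
Step 2: Crimp% = (3.0 / 30) * 100
Step 3: Crimp% = 0.1 * 100 = 10.0%

10.0%


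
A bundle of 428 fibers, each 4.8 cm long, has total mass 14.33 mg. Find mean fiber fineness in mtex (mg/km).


Formula: fineness (mtex) = mass (mg) / total length (km) = (mass_mg / total_length_m) * 1000
Step 1: Convert fiber length: 4.8 cm = 0.048 m
Step 2: Total fiber length = 428 * 0.048 = 20.544 m
Step 3: Linear density = 14.33 mg / 20.544 m = 0.6975 mg/m
Step 4: fineness = 0.6975 * 1000 = 697.5 mtex

697.5 mtex


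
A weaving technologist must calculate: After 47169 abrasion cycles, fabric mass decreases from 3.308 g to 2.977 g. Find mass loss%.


Formula: Mass loss% = ((m_before - m_after) / m_before) * 100
Step 1: Mass loss = 3.308 - 2.977 = 0.331 g
Step 2: Ratio = 0.331 / 3.308 = 0.1000605
Step 3: Mass loss% = 0.1000605 * 100 = 10.00605% ≈ 10.01%

10.01%


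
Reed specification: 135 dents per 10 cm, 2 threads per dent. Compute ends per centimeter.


Formula: EPC = (dents per 10 cm * ends per dent) / 10
Step 1: Total ends per 10 cm = 135 * 2 = 270
Step 2: EPC = 270 / 10 = 27.0 ends/cm

27.0 ends/cm


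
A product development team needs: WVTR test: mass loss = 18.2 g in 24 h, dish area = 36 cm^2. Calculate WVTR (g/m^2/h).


Formula: WVTR = mass_loss / (area * time)
Step 1: Convert area: 36 cm^2 = 0.0036 m^2
Step 2: WVTR = 18.2 g / (0.0036 m^2 * 24 h)
Step 3: WVTR = 18.2 / 0.0864 = 210.6 g/m^2/h

210.6 g/m^2/h


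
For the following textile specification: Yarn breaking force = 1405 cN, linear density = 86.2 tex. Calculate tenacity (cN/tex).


Formula: Tenacity = Breaking force / Linear density
Tenacity = 1405 cN / 86.2 tex
Tenacity = 16.30 cN/tex

16.30 cN/tex


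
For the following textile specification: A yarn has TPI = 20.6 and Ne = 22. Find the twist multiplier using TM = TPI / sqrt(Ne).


Formula: TM = TPI / sqrt(Ne)
Step 1: sqrt(Ne) = sqrt(22) = 4.6904
Step 2: TM = 20.6 / 4.6904 = 4.39

4.39 TM


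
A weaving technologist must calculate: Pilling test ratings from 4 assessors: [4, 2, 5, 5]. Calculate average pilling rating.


Formula: Mean = sum / count
Sum = 4 + 2 + 5 + 5 = 16
Mean = 16 / 4 = 4.0

4.0


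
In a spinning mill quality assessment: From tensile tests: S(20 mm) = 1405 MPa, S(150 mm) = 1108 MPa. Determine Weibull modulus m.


Formula: m = ln(L1/L2) / ln(S2/S1)
Step 1: ln(L1/L2) = ln(20/150) = -2.01490
Step 2: S2/S1 = 1108/1405 = 0.78861
Step 3: ln(S2/S1) = ln(0.78861) = -0.23748
Step 4: m = -2.01490 / -0.23748 = 8.48

8.48 (Weibull m)


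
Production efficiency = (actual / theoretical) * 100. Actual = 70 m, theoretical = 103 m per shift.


Formula: Efficiency% = (Actual output / Theoretical output) * 100
Efficiency% = (70 / 103) * 100
Efficiency% = 0.679612 * 100 = 67.9612% ≈ 68.0%

68.0%


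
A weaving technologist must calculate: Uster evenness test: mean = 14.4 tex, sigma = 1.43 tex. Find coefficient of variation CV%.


Formula: CV% = (standard deviation / mean) * 100
Step 1: Ratio = 1.43 / 14.4 = 0.099306
Step 2: CV% = 0.099306 * 100 = 9.9306% ≈ 9.9%

9.9%


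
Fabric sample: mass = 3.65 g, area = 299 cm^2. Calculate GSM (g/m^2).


Formula: GSM = mass_g / area_m2
Step 1: Convert area: 299 cm^2 = 299 / 10000 = 0.0299 m^2
Step 2: GSM = 3.65 g / 0.0299 m^2 = 122.1 g/m^2

122.1 g/m^2


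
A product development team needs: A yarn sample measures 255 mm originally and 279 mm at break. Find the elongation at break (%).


Formula: Elongation (%) = ((L_break - L0) / L0) * 100
Step 1: Extension = 279 - 255 = 24 mm
Step 2: Elongation = (24 / 255) * 100
Step 3: Elongation = 0.094118 * 100 = 9.4118% ≈ 9.4%

9.4%


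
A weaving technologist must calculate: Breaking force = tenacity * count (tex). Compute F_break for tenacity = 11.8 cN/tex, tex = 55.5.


Formula: Breaking force = Tenacity * Linear density
F = 11.8 cN/tex * 55.5 tex
F = 654.90 cN

654.90 cN


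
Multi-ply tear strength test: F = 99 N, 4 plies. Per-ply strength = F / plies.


Formula: Per-ply strength = Total force / Number of plies
Per-ply = 99 N / 4
Per-ply = 24.75 N

24.75 N


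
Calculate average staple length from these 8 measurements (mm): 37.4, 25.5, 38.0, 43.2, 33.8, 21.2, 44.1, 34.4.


Formula: Mean = sum of lengths / count
Sum = 37.4 + 25.5 + 38.0 + 43.2 + 33.8 + 21.2 + 44.1 + 34.4
Sum = 277.6 mm
Mean = 277.6 / 8 = 34.70 mm

34.70 mm


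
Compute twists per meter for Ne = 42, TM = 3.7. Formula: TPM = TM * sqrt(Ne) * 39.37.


Formula: TPM = TM * sqrt(Ne) * 39.37
Step 1: sqrt(Ne) = sqrt(42) = 6.4807
Step 2: TM * sqrt(Ne) = 3.7 * 6.4807 = 23.9786
Step 3: TPM = 23.9786 * 39.37 = 944 twists/m

944 twists/m


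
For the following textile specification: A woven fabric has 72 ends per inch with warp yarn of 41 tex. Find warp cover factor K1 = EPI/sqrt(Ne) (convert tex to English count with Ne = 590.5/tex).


Formula: K1 = EPI / sqrt(Ne), with Ne = 590.5 / tex_warp
Step 1: Ne = 590.5 / 41 = 14.402
Step 2: sqrt(Ne) = sqrt(14.402) = 3.795
Step 3: K1 = 72 / 3.795 = 19.0

19.0


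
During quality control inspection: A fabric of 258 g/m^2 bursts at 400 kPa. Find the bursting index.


Formula: Bursting Index = Bursting Strength / Fabric GSM
BI = 400 kPa / 258 g/m^2
BI = 1.550 kPa/(g/m^2)

1.550 kPa/(g/m^2)


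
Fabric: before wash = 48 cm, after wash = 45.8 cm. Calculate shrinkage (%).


Formula: Shrinkage% = ((L_before - L_after) / L_before) * 100
Step 1: Shrinkage = 48 - 45.8 = 2.2 cm
Step 2: Shrinkage% = (2.2 / 48) * 100
Step 3: Shrinkage% = 0.045833 * 100 = 4.5833% ≈ 4.6%

4.6%


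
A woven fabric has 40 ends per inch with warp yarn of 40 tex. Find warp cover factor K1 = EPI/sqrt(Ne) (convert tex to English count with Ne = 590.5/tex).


Formula: K1 = EPI / sqrt(Ne), with Ne = 590.5 / tex_warp
Step 1: Ne = 590.5 / 40 = 14.763
Step 2: sqrt(Ne) = sqrt(14.763) = 3.8423
Step 3: K1 = 40 / 3.8423 = 10.4

10.4


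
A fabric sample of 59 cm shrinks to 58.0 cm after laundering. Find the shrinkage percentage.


Formula: Shrinkage% = ((L_before - L_after) / L_before) * 100
Step 1: Shrinkage = 59 - 58.0 = 1.0 cm
Step 2: Shrinkage% = (1.0 / 59) * 100
Step 3: Shrinkage% = 0.016949 * 100 = 1.6949% ≈ 1.7%

1.7%


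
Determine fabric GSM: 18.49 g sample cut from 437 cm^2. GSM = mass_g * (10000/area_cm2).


Formula: GSM = mass_g / area_m2
Step 1: Convert area: 437 cm^2 = 437 / 10000 = 0.0437 m^2
Step 2: GSM = 18.49 g / 0.0437 m^2 = 423.1 g/m^2

423.1 g/m^2


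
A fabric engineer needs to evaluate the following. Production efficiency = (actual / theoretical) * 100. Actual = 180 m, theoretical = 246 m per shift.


Formula: Efficiency% = (Actual output / Theoretical output) * 100
Efficiency% = (180 / 246) * 100
Efficiency% = 0.731707 * 100 = 73.1707% ≈ 73.2%

73.2%


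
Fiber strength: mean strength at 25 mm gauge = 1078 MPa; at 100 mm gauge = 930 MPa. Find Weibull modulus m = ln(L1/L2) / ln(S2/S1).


Formula: m = ln(L1/L2) / ln(S2/S1)
Step 1: ln(L1/L2) = ln(25/100) = -1.38629
Step 2: S2/S1 = 930/1078 = 0.86271
Step 3: ln(S2/S1) = ln(0.86271) = -0.14768
Step 4: m = -1.38629 / -0.14768 = 9.39

9.39 (Weibull m)


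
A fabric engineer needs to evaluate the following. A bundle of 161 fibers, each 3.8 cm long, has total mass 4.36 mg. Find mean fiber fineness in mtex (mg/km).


Formula: fineness (mtex) = mass (mg) / total length (km) = (mass_mg / total_length_m) * 1000
Step 1: Convert fiber length: 3.8 cm = 0.038 m
Step 2: Total fiber length = 161 * 0.038 = 6.118 m
Step 3: Linear density = 4.36 mg / 6.118 m = 0.7127 mg/m
Step 4: fineness = 0.7127 * 1000 = 712.7 mtex

712.7 mtex


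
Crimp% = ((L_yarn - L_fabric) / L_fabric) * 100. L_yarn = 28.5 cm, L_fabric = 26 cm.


Formula: Crimp% = ((L_yarn - L_fabric) / L_fabric) * 100
Step 1: Extension = 28.5 - 26 = 2.5 cm
Step 2: Crimp% = (2.5 / 26) * 100
Step 3: Crimp% = 0.096154 * 100 = 9.6154% ≈ 9.6%

9.6%


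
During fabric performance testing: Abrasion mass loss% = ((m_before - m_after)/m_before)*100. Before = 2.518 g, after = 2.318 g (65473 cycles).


Formula: Mass loss% = ((m_before - m_after) / m_before) * 100
Step 1: Mass loss = 2.518 - 2.318 = 0.2 g
Step 2: Ratio = 0.2 / 2.518 = 0.0794281
Step 3: Mass loss% = 0.0794281 * 100 = 7.94281% ≈ 7.94%

7.94%


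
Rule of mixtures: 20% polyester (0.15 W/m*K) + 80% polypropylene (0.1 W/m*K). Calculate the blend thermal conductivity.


Formula: Blend property = (fraction_A * property_A) + (fraction_B * property_B)
Step 1: Contribution A = 20/100 * 0.15 W/m*K = 0.03 W/m*K
Step 2: Contribution B = 80/100 * 0.1 W/m*K = 0.08 W/m*K
Step 3: Blend thermal conductivity = 0.03 + 0.08 = 0.11 W/m*K

0.11 W/m*K


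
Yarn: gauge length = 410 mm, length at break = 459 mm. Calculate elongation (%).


Formula: Elongation (%) = ((L_break - L0) / L0) * 100
Step 1: Extension = 459 - 410 = 49 mm
Step 2: Elongation = (49 / 410) * 100
Step 3: Elongation = 0.119512 * 100 = 11.9512% ≈ 12.0%

12.0%


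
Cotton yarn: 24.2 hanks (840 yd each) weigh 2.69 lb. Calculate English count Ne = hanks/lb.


Formula: Ne = hanks / mass_lb
Substituting: Ne = 24.2 / 2.69
Ne = 9.0

9.0 Ne


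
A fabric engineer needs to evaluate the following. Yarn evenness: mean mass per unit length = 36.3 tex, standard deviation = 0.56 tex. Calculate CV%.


Formula: CV% = (standard deviation / mean) * 100
Step 1: Ratio = 0.56 / 36.3 = 0.015427
Step 2: CV% = 0.015427 * 100 = 1.5427% ≈ 1.5%

1.5%


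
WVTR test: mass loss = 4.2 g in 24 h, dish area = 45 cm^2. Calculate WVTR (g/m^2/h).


Formula: WVTR = mass_loss / (area * time)
Step 1: Convert area: 45 cm^2 = 0.0045 m^2
Step 2: WVTR = 4.2 g / (0.0045 m^2 * 24 h)
Step 3: WVTR = 4.2 / 0.108 = 38.9 g/m^2/h

38.9 g/m^2/h


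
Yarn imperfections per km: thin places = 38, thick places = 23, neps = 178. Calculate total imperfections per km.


Formula: Total = thin places + thick places + neps
Total = 38 + 23 + 178
Total = 239 imperfections/km

239 imperfections/km


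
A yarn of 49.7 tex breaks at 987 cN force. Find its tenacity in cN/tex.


Formula: Tenacity = Breaking force / Linear density
Tenacity = 987 cN / 49.7 tex
Tenacity = 19.86 cN/tex

19.86 cN/tex


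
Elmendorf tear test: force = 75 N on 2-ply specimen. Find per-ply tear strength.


Formula: Per-ply strength = Total force / Number of plies
Per-ply = 75 N / 2
Per-ply = 37.5 N

37.5 N


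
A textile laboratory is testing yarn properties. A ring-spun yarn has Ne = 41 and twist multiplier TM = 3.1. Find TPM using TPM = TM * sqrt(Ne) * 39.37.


Formula: TPM = TM * sqrt(Ne) * 39.37
Step 1: sqrt(Ne) = sqrt(41) = 6.4031
Step 2: TM * sqrt(Ne) = 3.1 * 6.4031 = 19.8496
Step 3: TPM = 19.8496 * 39.37 = 781 twists/m

781 twists/m


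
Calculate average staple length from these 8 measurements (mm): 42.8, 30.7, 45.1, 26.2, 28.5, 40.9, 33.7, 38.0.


Formula: Mean = sum of lengths / count
Sum = 42.8 + 30.7 + 45.1 + 26.2 + 28.5 + 40.9 + 33.7 + 38.0
Sum = 285.9 mm
Mean = 285.9 / 8 = 35.74 mm

35.74 mm


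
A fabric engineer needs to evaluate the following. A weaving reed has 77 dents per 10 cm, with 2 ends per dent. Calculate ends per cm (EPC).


Formula: EPC = (dents per 10 cm * ends per dent) / 10
Step 1: Total ends per 10 cm = 77 * 2 = 154
Step 2: EPC = 154 / 10 = 15.4 ends/cm

15.4 ends/cm


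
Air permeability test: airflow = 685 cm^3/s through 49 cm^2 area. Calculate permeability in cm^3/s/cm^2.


Formula: Air Permeability = Airflow / Test Area
AP = 685 cm^3/s / 49 cm^2
AP = 14.0 cm^3/s/cm^2

14.0 cm^3/s/cm^2


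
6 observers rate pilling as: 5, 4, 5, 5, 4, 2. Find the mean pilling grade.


Formula: Mean = sum / count
Sum = 5 + 4 + 5 + 5 + 4 + 2 = 25
Mean = 25 / 6 = 4.2

4.2


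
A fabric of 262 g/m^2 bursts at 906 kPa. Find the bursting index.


Formula: Bursting Index = Bursting Strength / Fabric GSM
BI = 906 kPa / 262 g/m^2
BI = 3.458 kPa/(g/m^2)

3.458 kPa/(g/m^2)


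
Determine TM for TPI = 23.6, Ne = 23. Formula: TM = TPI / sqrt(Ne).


Formula: TM = TPI / sqrt(Ne)
Step 1: sqrt(Ne) = sqrt(23) = 4.7958
Step 2: TM = 23.6 / 4.7958 = 4.92

4.92 TM


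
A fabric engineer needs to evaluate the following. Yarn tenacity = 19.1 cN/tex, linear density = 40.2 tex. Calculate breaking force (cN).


Formula: Breaking force = Tenacity * Linear density
F = 19.1 cN/tex * 40.2 tex
F = 767.82 cN

767.82 cN


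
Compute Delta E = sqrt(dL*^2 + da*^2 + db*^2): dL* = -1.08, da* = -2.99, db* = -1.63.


Formula: Delta E = sqrt(dL*^2 + da*^2 + db*^2)
Step 1: dL*^2 = (-1.08)^2 = 1.1664
Step 2: da*^2 = (-2.99)^2 = 8.9401
Step 3: db*^2 = (-1.63)^2 = 2.6569
Step 4: Sum = 1.1664 + 8.9401 + 2.6569 = 12.7634
Step 5: Delta E = sqrt(12.7634) = 3.57

3.57 Delta E


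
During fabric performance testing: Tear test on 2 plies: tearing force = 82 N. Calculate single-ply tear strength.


Formula: Per-ply strength = Total force / Number of plies
Per-ply = 82 N / 2
Per-ply = 41 N

41 N


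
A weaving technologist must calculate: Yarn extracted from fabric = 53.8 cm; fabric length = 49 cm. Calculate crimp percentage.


Formula: Crimp% = ((L_yarn - L_fabric) / L_fabric) * 100
Step 1: Extension = 53.8 - 49 = 4.8 cm
Step 2: Crimp% = (4.8 / 49) * 100
Step 3: Crimp% = 0.097959 * 100 = 9.7959% ≈ 9.8%

9.8%


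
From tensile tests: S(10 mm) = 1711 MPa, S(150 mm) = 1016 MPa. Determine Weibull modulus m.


Formula: m = ln(L1/L2) / ln(S2/S1)
Step 1: ln(L1/L2) = ln(10/150) = -2.70805
Step 2: S2/S1 = 1016/1711 = 0.5938
Step 3: ln(S2/S1) = ln(0.5938) = -0.52121
Step 4: m = -2.70805 / -0.52121 = 5.20

5.20 (Weibull m)


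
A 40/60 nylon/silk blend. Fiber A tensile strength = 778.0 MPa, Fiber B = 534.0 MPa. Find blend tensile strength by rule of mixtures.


Formula: Blend property = (fraction_A * property_A) + (fraction_B * property_B)
Step 1: Contribution A = 40/100 * 778.0 MPa = 311.2 MPa
Step 2: Contribution B = 60/100 * 534.0 MPa = 320.4 MPa
Step 3: Blend tensile strength = 311.2 + 320.4 = 631.6 MPa

631.6 MPa
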